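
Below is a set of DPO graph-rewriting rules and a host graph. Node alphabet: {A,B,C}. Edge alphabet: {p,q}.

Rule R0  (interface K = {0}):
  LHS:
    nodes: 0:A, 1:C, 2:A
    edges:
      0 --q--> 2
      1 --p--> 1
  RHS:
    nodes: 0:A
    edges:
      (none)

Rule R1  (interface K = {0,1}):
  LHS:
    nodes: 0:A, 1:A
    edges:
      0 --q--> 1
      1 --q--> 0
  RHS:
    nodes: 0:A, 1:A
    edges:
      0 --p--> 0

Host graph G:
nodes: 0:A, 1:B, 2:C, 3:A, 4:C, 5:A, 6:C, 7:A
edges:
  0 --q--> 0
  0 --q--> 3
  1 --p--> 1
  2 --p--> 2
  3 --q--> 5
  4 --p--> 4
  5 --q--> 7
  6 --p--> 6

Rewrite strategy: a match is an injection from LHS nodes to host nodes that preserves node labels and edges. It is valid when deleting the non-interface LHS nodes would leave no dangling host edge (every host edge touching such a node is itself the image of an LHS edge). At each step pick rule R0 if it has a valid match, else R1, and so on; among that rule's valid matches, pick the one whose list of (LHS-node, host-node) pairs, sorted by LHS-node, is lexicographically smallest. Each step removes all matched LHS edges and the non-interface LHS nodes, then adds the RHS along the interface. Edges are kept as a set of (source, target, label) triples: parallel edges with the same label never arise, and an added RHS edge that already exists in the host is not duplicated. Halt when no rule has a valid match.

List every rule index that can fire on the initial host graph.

Answer: [R0]

Derivation:
R0: 3 valid matches — {0↦5, 1↦2, 2↦7}, {0↦5, 1↦4, 2↦7}, {0↦5, 1↦6, 2↦7}
R1: no valid match — LHS pattern not found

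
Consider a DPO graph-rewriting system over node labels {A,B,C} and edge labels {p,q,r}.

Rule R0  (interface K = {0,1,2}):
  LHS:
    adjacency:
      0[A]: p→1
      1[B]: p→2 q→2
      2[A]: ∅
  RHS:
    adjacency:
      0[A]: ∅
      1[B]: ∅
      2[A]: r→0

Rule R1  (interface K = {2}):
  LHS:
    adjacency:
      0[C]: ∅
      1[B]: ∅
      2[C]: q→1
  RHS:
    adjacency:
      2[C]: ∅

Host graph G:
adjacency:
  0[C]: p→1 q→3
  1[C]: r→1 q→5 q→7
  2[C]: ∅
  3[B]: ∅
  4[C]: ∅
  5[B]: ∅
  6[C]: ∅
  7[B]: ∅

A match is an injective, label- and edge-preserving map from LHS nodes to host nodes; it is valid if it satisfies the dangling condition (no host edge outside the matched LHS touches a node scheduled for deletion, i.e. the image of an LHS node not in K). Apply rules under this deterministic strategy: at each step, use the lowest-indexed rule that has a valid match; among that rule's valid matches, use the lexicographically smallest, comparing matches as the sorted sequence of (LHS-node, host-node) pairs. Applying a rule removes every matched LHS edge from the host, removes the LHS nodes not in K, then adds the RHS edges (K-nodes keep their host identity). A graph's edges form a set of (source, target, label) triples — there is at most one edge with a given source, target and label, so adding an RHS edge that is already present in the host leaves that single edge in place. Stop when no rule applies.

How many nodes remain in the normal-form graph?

initial: |V|=8 |E|=5  E = 0-p->1 0-q->3 1-r->1 1-q->5 1-q->7
step 1: apply R1 at {0↦2, 1↦3, 2↦0}  → |V|=6 |E|=4  E = 0-p->1 1-r->1 1-q->5 1-q->7
step 2: apply R1 at {0↦4, 1↦5, 2↦1}  → |V|=4 |E|=3  E = 0-p->1 1-r->1 1-q->7
step 3: apply R1 at {0↦6, 1↦7, 2↦1}  → |V|=2 |E|=2  E = 0-p->1 1-r->1
normal form: no rule applies after step 3
NF nodes: {0:C, 1:C}

Answer: 2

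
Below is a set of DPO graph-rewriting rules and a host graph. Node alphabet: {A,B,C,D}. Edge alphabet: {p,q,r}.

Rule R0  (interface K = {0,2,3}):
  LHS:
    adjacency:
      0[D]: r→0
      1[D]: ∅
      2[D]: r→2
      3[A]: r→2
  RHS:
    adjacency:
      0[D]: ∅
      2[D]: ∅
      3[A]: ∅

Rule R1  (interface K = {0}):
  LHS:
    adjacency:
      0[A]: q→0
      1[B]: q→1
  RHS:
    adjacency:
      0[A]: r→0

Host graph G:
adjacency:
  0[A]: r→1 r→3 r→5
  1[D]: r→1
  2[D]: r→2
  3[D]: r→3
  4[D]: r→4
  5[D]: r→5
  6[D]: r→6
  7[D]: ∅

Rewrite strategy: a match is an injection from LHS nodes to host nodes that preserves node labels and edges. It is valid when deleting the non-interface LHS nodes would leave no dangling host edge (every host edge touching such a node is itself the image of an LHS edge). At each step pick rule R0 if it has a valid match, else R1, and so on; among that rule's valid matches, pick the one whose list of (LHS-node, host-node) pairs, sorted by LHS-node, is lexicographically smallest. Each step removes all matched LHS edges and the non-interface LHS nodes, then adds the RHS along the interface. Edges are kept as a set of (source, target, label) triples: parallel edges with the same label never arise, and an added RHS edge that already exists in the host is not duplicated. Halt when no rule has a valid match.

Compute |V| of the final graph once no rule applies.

Answer: 6

Steps:
[0] host  ⇒  8 nodes, 9 edges  {0-r->1 0-r->3 0-r->5 1-r->1 2-r->2 3-r->3 4-r->4 5-r->5 6-r->6}
[1] R0 @ {0↦1, 1↦7, 2↦3, 3↦0}  ⇒  7 nodes, 6 edges  {0-r->1 0-r->5 2-r->2 4-r->4 5-r->5 6-r->6}
[2] R0 @ {0↦2, 1↦3, 2↦5, 3↦0}  ⇒  6 nodes, 3 edges  {0-r->1 4-r->4 6-r->6}
halt: no rule applies after step 2
NF nodes: {0:A, 1:D, 2:D, 4:D, 5:D, 6:D}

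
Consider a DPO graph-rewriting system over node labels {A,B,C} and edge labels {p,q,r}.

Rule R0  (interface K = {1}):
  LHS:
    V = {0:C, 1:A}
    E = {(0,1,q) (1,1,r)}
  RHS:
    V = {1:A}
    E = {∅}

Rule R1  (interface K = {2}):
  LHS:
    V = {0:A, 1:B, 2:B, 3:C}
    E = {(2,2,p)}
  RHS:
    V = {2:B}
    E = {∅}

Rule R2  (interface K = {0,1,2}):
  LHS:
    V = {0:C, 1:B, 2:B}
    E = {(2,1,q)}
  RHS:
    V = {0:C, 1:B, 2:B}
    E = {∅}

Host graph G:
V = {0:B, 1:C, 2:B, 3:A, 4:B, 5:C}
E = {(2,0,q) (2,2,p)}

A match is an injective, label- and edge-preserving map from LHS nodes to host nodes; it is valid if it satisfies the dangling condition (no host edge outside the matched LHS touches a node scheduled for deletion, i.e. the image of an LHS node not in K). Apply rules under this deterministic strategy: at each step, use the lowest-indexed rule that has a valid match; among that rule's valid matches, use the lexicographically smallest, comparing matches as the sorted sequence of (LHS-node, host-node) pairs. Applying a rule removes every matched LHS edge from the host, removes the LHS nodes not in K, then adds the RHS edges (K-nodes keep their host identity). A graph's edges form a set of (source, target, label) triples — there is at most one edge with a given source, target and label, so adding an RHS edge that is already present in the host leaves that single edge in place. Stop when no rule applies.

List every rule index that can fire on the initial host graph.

R0: no valid match — LHS pattern not found
R1: 2 valid matches — {0↦3, 1↦4, 2↦2, 3↦1}, {0↦3, 1↦4, 2↦2, 3↦5}
R2: 2 valid matches — {0↦1, 1↦0, 2↦2}, {0↦5, 1↦0, 2↦2}

Answer: [R1,R2]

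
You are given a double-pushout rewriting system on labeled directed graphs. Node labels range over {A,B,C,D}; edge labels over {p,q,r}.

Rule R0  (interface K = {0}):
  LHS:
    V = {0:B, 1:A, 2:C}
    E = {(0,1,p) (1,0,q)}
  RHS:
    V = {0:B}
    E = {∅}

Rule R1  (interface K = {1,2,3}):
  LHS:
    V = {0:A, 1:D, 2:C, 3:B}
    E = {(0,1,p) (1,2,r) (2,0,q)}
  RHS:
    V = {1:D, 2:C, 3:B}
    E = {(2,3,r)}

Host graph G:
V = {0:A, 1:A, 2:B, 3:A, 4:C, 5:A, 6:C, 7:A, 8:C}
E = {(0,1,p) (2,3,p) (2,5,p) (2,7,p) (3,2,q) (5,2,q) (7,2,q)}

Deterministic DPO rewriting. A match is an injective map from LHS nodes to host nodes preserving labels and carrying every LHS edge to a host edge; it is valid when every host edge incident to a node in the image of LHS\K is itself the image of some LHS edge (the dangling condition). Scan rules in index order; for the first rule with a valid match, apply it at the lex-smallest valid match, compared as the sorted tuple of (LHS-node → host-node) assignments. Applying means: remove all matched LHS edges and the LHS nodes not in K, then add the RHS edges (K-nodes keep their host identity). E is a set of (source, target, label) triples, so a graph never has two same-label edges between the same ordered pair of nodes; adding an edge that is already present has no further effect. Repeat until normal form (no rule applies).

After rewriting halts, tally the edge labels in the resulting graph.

[0] host  ⇒  9 nodes, 7 edges  {0-p->1 2-p->3 2-p->5 2-p->7 3-q->2 5-q->2 7-q->2}
[1] R0 @ {0↦2, 1↦3, 2↦4}  ⇒  7 nodes, 5 edges  {0-p->1 2-p->5 2-p->7 5-q->2 7-q->2}
[2] R0 @ {0↦2, 1↦5, 2↦6}  ⇒  5 nodes, 3 edges  {0-p->1 2-p->7 7-q->2}
[3] R0 @ {0↦2, 1↦7, 2↦8}  ⇒  3 nodes, 1 edges  {0-p->1}
final graph: no rule applies after step 3
NF edges: [(0, 1, 'p')]

Answer: p:1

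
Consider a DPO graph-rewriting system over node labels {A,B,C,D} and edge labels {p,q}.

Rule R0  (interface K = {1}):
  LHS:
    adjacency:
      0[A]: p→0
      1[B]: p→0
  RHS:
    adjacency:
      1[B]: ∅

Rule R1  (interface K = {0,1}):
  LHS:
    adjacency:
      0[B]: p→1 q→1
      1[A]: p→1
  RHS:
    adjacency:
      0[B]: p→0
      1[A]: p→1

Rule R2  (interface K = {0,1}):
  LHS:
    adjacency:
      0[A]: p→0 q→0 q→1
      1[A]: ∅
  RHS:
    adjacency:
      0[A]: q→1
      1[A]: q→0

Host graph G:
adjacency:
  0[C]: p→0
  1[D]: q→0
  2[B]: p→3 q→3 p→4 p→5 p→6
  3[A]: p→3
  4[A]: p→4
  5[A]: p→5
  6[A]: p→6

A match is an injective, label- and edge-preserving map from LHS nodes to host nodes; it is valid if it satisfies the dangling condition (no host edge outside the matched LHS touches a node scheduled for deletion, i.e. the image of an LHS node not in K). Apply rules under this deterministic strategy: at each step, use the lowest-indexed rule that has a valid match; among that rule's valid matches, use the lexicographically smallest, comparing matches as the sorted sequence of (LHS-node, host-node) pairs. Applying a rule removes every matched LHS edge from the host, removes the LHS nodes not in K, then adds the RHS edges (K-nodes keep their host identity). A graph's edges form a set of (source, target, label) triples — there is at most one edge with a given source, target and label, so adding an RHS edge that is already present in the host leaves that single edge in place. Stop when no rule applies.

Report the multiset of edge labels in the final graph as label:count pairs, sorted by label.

start.  V:7 E:11  edges: 0-p->0 1-q->0 2-p->3 2-q->3 2-p->4 2-p->5 2-p->6 3-p->3 4-p->4 5-p->5 6-p->6
1. fire R0 via {0↦4, 1↦2}  →  V:6 E:9  edges: 0-p->0 1-q->0 2-p->3 2-q->3 2-p->5 2-p->6 3-p->3 5-p->5 6-p->6
2. fire R0 via {0↦5, 1↦2}  →  V:5 E:7  edges: 0-p->0 1-q->0 2-p->3 2-q->3 2-p->6 3-p->3 6-p->6
3. fire R0 via {0↦6, 1↦2}  →  V:4 E:5  edges: 0-p->0 1-q->0 2-p->3 2-q->3 3-p->3
4. fire R1 via {0↦2, 1↦3}  →  V:4 E:4  edges: 0-p->0 1-q->0 2-p->2 3-p->3
normal form: no rule applies after step 4
NF edges: [(0, 0, 'p'), (1, 0, 'q'), (2, 2, 'p'), (3, 3, 'p')]

Answer: p:3 q:1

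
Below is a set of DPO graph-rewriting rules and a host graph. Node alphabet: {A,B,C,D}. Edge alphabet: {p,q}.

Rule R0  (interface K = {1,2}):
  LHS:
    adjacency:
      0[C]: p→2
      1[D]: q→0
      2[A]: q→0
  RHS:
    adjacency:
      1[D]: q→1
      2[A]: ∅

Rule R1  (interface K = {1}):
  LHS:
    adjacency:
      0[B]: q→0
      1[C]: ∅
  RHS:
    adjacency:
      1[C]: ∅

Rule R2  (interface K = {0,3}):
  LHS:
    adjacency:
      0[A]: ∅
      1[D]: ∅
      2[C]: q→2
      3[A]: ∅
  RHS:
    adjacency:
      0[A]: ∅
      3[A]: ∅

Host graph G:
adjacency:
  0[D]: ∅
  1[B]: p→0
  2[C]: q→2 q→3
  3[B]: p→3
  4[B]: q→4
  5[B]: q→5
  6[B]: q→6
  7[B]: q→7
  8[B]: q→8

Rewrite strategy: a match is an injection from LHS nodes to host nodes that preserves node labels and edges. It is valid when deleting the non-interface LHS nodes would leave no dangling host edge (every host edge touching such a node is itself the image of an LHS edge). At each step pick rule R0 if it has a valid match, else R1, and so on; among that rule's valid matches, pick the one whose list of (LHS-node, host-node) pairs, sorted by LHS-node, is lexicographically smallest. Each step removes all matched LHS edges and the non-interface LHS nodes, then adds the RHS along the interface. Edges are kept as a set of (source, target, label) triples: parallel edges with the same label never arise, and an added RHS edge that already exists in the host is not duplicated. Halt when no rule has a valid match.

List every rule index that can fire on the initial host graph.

R0: no valid match — LHS pattern not found
R1: 5 valid matches — {0↦4, 1↦2}, {0↦5, 1↦2}, {0↦6, 1↦2} (+2 more)
R2: no valid match — LHS pattern not found

Answer: [R1]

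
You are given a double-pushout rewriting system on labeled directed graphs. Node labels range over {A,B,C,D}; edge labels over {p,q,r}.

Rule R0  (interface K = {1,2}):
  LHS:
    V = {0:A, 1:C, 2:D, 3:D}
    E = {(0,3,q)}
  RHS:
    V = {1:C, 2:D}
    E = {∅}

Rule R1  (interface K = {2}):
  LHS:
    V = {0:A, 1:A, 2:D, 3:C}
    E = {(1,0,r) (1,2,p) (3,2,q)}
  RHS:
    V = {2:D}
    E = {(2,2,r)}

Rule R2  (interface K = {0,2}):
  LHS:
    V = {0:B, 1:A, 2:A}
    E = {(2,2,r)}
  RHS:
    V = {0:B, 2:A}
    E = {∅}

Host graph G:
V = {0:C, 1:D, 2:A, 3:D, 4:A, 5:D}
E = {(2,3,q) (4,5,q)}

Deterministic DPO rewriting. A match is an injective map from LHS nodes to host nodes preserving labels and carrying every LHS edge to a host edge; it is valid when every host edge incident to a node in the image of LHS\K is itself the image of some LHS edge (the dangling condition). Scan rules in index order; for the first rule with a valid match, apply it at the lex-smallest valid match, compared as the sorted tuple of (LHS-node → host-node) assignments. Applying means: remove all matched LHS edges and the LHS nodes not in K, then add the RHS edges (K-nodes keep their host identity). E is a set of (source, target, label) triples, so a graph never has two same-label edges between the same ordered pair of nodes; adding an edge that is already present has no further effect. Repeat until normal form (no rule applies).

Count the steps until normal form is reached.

[0] host  ⇒  6 nodes, 2 edges  {2-q->3 4-q->5}
[1] R0 @ {0↦2, 1↦0, 2↦1, 3↦3}  ⇒  4 nodes, 1 edges  {4-q->5}
[2] R0 @ {0↦4, 1↦0, 2↦1, 3↦5}  ⇒  2 nodes, 0 edges  {∅}
final graph: no rule applies after step 2

Answer: 2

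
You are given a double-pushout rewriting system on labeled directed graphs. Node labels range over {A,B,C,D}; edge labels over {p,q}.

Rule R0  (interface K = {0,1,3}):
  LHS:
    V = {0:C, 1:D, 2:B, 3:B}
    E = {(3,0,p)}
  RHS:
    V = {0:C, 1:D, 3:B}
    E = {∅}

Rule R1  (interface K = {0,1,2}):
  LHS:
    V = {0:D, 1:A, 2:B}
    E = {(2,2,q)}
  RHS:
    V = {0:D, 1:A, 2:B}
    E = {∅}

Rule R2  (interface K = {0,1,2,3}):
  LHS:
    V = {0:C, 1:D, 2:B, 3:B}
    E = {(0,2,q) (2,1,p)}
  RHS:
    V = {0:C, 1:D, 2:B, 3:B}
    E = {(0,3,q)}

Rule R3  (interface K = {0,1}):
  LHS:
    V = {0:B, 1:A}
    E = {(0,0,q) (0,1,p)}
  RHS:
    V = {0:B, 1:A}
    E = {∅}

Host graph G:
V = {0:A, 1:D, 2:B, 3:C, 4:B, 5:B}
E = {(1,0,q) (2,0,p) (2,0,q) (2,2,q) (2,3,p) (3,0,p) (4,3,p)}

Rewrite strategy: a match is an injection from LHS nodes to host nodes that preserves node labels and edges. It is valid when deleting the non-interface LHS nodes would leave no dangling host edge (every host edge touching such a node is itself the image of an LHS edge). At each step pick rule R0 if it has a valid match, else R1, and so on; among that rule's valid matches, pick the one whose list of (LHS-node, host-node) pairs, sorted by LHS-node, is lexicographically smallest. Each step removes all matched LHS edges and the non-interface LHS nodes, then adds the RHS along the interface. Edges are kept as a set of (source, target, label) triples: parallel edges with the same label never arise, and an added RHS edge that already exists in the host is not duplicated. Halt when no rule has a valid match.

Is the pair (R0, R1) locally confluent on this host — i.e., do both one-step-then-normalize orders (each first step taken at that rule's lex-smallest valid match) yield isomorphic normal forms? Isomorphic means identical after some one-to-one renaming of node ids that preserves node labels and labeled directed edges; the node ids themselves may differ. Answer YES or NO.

Answer: YES

Steps:
branch R0-first: apply at {0↦3, 1↦1, 2↦5, 3↦2} → |E|=6, then 1 more step(s) → NF |V|=5 |E|=5 V={0:A, 1:D, 2:B, 3:C, 4:B} E=1-q->0 2-p->0 2-q->0 3-p->0 4-p->3
branch R1-first: apply at {0↦1, 1↦0, 2↦2} → |E|=6, then 1 more step(s) → NF |V|=5 |E|=5 V={0:A, 1:D, 2:B, 3:C, 4:B} E=1-q->0 2-p->0 2-q->0 3-p->0 4-p->3
graphs isomorphic (equal up to label-preserving node renaming)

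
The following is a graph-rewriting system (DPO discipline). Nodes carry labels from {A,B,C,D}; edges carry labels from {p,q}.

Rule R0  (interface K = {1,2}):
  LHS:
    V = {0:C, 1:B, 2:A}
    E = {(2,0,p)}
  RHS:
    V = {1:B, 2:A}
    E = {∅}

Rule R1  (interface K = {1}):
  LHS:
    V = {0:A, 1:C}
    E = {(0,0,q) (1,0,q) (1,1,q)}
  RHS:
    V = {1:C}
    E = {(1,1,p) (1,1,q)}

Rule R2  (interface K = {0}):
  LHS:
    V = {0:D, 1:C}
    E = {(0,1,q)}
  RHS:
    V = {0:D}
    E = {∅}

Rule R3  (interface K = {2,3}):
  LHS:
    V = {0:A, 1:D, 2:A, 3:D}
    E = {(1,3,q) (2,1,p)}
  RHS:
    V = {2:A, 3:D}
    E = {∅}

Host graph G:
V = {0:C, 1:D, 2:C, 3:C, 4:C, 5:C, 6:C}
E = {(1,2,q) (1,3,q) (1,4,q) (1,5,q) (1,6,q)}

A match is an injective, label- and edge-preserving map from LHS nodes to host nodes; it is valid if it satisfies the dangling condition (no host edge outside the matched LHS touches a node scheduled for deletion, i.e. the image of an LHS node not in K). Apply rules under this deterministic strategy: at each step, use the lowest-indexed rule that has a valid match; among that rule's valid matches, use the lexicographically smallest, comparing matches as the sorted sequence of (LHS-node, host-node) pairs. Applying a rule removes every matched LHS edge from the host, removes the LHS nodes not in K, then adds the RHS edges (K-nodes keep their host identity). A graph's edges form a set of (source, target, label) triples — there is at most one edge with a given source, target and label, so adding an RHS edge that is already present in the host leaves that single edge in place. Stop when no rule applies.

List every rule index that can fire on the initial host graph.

R0: no valid match — LHS pattern not found
R1: no valid match — LHS pattern not found
R2: 5 valid matches — {0↦1, 1↦2}, {0↦1, 1↦3}, {0↦1, 1↦4} (+2 more)
R3: no valid match — LHS pattern not found

Answer: [R2]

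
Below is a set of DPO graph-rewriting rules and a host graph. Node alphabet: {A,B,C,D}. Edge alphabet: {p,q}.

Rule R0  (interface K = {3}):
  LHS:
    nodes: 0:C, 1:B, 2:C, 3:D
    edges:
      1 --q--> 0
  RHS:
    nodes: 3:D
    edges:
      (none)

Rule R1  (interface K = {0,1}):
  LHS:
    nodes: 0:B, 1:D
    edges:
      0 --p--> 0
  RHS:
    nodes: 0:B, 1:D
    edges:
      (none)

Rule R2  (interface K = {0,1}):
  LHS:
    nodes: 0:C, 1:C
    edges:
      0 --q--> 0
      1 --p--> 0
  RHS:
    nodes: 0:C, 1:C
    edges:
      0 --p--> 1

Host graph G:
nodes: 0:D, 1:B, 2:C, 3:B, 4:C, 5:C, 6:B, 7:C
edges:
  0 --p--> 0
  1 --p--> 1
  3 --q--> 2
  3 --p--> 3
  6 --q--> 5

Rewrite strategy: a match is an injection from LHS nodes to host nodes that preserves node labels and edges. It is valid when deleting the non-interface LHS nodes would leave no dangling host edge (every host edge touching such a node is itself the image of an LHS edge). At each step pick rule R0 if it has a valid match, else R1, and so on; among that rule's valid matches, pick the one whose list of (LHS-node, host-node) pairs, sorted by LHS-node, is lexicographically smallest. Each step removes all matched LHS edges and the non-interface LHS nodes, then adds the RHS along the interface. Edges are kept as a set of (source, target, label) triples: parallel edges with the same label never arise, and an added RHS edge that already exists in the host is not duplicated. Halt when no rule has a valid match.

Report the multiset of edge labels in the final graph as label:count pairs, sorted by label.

initial: |V|=8 |E|=5  E = 0-p->0 1-p->1 3-q->2 3-p->3 6-q->5
step 1: apply R0 at {0↦5, 1↦6, 2↦4, 3↦0}  → |V|=5 |E|=4  E = 0-p->0 1-p->1 3-q->2 3-p->3
step 2: apply R1 at {0↦1, 1↦0}  → |V|=5 |E|=3  E = 0-p->0 3-q->2 3-p->3
step 3: apply R1 at {0↦3, 1↦0}  → |V|=5 |E|=2  E = 0-p->0 3-q->2
step 4: apply R0 at {0↦2, 1↦3, 2↦7, 3↦0}  → |V|=2 |E|=1  E = 0-p->0
final graph: no rule applies after step 4
NF edges: [(0, 0, 'p')]

Answer: p:1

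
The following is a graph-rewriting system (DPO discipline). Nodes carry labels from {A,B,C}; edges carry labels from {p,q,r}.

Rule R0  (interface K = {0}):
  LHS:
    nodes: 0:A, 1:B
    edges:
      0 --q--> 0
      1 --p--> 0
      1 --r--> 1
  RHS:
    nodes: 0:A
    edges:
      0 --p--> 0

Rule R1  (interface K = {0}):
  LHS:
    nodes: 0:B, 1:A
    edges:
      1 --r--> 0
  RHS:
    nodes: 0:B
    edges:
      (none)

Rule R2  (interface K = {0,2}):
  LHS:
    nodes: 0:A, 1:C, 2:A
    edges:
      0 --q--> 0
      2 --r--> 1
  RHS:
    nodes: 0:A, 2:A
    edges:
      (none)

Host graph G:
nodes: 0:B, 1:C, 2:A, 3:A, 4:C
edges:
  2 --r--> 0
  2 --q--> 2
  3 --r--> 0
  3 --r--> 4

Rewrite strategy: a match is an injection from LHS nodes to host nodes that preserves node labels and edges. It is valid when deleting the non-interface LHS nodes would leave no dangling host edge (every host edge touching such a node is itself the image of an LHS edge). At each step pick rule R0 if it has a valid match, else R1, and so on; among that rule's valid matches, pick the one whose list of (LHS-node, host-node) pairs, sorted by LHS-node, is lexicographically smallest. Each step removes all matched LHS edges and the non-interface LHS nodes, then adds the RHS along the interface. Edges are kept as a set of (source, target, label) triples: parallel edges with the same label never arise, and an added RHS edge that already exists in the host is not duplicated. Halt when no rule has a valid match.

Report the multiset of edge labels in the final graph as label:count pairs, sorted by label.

initial: |V|=5 |E|=4  E = 2-r->0 2-q->2 3-r->0 3-r->4
step 1: apply R2 at {0↦2, 1↦4, 2↦3}  → |V|=4 |E|=2  E = 2-r->0 3-r->0
step 2: apply R1 at {0↦0, 1↦2}  → |V|=3 |E|=1  E = 3-r->0
step 3: apply R1 at {0↦0, 1↦3}  → |V|=2 |E|=0  E = ∅
halt: no rule applies after step 3
NF edges: []

Answer: (no edges)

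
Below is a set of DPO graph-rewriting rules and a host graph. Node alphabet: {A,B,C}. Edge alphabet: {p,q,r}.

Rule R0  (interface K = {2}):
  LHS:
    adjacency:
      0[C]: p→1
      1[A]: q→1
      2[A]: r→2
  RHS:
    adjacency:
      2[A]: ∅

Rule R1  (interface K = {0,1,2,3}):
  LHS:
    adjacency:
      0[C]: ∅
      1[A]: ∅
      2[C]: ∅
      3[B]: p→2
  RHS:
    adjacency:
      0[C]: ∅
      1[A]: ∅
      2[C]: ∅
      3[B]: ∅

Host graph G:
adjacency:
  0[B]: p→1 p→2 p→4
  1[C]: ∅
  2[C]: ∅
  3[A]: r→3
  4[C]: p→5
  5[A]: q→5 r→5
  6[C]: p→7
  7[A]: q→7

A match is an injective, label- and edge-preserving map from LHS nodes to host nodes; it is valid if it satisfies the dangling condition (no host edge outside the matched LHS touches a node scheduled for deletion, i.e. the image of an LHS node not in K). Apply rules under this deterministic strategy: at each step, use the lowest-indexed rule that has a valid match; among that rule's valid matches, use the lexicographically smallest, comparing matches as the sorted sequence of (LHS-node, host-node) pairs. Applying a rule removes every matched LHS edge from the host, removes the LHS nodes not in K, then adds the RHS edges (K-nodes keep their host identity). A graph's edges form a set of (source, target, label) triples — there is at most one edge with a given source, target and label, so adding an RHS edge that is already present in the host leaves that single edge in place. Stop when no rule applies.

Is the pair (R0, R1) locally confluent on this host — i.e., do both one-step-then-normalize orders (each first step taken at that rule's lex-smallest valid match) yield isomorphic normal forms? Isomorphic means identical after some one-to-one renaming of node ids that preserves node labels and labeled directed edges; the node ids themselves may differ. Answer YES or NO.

branch R0-first: apply at {0↦6, 1↦7, 2↦3} → |E|=6, then 3 more step(s) → NF |V|=6 |E|=3 V={0:B, 1:C, 2:C, 3:A, 4:C, 5:A} E=4-p->5 5-q->5 5-r->5
branch R1-first: apply at {0↦1, 1↦3, 2↦2, 3↦0} → |E|=8, then 3 more step(s) → NF |V|=6 |E|=3 V={0:B, 1:C, 2:C, 3:A, 4:C, 5:A} E=4-p->5 5-q->5 5-r->5
graphs isomorphic (equal up to label-preserving node renaming)

Answer: YES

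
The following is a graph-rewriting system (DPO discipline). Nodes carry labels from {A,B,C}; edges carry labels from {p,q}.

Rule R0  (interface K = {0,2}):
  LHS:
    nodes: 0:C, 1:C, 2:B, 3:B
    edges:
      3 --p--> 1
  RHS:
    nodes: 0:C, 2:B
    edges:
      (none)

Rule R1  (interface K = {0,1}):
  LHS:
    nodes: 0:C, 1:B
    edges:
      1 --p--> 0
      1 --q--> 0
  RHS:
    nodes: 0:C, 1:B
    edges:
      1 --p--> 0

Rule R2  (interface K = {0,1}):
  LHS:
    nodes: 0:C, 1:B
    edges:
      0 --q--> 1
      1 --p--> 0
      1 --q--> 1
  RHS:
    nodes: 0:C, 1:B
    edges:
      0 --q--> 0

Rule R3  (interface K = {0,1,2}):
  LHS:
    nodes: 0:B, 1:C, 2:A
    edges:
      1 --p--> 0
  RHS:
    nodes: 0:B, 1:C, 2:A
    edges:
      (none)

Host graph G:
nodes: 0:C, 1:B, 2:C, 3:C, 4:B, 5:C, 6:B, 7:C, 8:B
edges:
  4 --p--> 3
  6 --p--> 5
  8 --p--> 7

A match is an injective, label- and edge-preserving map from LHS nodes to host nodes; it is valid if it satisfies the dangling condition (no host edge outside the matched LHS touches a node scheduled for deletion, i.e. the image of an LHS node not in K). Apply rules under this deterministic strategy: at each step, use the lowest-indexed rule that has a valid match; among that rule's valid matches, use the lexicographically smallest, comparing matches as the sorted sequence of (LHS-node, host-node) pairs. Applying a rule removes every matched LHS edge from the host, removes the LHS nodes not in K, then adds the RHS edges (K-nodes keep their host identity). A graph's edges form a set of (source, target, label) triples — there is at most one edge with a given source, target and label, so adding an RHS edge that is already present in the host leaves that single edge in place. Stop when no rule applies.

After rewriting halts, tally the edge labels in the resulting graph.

initial: |V|=9 |E|=3  E = 4-p->3 6-p->5 8-p->7
step 1: apply R0 at {0↦0, 1↦3, 2↦1, 3↦4}  → |V|=7 |E|=2  E = 6-p->5 8-p->7
step 2: apply R0 at {0↦0, 1↦5, 2↦1, 3↦6}  → |V|=5 |E|=1  E = 8-p->7
step 3: apply R0 at {0↦0, 1↦7, 2↦1, 3↦8}  → |V|=3 |E|=0  E = ∅
normal form: no rule applies after step 3
NF edges: []

Answer: (no edges)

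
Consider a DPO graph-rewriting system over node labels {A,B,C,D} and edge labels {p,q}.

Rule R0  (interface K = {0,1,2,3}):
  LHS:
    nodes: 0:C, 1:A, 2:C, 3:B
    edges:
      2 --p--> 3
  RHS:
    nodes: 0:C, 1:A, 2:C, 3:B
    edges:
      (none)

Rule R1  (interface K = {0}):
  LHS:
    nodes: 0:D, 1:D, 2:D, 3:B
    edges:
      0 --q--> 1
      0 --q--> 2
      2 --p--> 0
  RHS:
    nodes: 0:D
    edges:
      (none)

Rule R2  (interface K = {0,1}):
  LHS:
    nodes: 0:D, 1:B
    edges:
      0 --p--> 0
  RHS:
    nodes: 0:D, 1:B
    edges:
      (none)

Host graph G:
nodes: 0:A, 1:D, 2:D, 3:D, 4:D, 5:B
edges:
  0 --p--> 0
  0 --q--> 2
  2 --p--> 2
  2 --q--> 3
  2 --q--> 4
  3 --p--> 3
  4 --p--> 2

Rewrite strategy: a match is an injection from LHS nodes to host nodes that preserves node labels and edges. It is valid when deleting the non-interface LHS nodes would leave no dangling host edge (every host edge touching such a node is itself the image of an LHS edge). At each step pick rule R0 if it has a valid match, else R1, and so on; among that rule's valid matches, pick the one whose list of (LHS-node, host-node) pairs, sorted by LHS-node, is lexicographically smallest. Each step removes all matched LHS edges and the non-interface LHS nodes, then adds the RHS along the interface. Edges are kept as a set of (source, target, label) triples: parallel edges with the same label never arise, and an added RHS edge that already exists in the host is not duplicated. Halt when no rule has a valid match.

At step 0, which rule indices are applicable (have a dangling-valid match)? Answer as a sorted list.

R0: no valid match — LHS pattern not found
R1: no valid match — 1 raw match, all fail dangling condition
R2: 2 valid matches — {0↦2, 1↦5}, {0↦3, 1↦5}

Answer: [R2]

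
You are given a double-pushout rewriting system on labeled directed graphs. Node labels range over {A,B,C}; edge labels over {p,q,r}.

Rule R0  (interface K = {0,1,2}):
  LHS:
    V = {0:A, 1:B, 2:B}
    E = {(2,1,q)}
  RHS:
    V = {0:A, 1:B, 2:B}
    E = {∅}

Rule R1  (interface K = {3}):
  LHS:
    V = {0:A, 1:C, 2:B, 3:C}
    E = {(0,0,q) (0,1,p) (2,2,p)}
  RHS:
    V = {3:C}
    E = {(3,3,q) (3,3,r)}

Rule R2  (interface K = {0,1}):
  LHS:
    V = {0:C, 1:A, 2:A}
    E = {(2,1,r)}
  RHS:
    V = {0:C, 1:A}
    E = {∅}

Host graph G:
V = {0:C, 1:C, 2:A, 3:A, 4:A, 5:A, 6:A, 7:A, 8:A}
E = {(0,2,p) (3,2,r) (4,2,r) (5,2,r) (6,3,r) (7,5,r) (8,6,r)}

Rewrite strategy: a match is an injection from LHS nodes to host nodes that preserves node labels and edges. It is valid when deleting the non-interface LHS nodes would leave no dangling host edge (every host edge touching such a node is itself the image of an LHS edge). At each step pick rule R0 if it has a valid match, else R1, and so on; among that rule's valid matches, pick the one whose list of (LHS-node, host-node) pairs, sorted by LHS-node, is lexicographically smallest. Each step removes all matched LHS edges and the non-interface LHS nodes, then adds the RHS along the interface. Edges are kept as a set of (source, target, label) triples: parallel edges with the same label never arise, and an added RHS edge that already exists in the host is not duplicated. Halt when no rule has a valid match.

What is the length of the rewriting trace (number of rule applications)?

Answer: 6

Rewrite trace:
initial: |V|=9 |E|=7  E = 0-p->2 3-r->2 4-r->2 5-r->2 6-r->3 7-r->5 8-r->6
step 1: apply R2 at {0↦0, 1↦2, 2↦4}  → |V|=8 |E|=6  E = 0-p->2 3-r->2 5-r->2 6-r->3 7-r->5 8-r->6
step 2: apply R2 at {0↦0, 1↦5, 2↦7}  → |V|=7 |E|=5  E = 0-p->2 3-r->2 5-r->2 6-r->3 8-r->6
step 3: apply R2 at {0↦0, 1↦2, 2↦5}  → |V|=6 |E|=4  E = 0-p->2 3-r->2 6-r->3 8-r->6
step 4: apply R2 at {0↦0, 1↦6, 2↦8}  → |V|=5 |E|=3  E = 0-p->2 3-r->2 6-r->3
step 5: apply R2 at {0↦0, 1↦3, 2↦6}  → |V|=4 |E|=2  E = 0-p->2 3-r->2
step 6: apply R2 at {0↦0, 1↦2, 2↦3}  → |V|=3 |E|=1  E = 0-p->2
normal form: no rule applies after step 6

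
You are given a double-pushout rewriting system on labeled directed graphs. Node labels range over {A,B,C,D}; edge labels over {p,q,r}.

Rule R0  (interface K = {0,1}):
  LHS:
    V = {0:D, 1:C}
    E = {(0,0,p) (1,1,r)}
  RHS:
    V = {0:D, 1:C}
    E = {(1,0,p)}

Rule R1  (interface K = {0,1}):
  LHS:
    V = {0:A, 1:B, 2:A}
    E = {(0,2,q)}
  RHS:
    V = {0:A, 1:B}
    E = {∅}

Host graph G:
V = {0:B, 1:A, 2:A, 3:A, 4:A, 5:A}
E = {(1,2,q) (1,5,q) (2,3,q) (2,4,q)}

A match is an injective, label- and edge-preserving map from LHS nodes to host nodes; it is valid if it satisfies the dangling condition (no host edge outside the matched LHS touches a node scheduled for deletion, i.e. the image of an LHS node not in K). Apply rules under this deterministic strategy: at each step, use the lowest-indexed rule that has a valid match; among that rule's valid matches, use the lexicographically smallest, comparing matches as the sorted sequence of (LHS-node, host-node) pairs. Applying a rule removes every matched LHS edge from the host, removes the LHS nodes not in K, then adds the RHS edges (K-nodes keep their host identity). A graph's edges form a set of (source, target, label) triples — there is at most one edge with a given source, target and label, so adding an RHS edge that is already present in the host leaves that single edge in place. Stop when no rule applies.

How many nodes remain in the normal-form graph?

Answer: 2

Steps:
[0] host  ⇒  6 nodes, 4 edges  {1-q->2 1-q->5 2-q->3 2-q->4}
[1] R1 @ {0↦1, 1↦0, 2↦5}  ⇒  5 nodes, 3 edges  {1-q->2 2-q->3 2-q->4}
[2] R1 @ {0↦2, 1↦0, 2↦3}  ⇒  4 nodes, 2 edges  {1-q->2 2-q->4}
[3] R1 @ {0↦2, 1↦0, 2↦4}  ⇒  3 nodes, 1 edges  {1-q->2}
[4] R1 @ {0↦1, 1↦0, 2↦2}  ⇒  2 nodes, 0 edges  {∅}
normal form: no rule applies after step 4
NF nodes: {0:B, 1:A}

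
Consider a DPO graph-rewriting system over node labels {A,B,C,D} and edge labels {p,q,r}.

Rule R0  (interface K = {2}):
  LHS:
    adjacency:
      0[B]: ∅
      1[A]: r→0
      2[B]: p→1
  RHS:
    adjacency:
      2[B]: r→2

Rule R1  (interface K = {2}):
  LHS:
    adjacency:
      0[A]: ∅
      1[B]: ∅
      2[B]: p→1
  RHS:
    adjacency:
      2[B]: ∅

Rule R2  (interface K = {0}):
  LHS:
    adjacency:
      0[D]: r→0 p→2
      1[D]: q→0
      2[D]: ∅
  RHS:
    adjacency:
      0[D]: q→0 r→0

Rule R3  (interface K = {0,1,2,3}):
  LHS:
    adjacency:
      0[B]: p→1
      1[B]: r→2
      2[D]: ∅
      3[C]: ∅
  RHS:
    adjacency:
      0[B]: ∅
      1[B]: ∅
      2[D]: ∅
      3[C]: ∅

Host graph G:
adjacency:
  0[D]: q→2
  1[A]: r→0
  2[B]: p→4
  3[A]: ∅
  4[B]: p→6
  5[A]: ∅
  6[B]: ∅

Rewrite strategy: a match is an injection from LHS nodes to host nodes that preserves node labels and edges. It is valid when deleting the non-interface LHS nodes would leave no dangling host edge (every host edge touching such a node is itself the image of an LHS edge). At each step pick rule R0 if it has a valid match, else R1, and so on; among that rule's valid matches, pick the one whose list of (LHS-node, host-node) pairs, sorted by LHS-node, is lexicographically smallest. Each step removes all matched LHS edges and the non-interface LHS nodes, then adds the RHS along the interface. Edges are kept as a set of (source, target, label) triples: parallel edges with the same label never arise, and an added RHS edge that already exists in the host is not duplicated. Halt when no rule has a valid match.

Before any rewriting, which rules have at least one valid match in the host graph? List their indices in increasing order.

R0: no valid match — LHS pattern not found
R1: 2 valid matches — {0↦3, 1↦6, 2↦4}, {0↦5, 1↦6, 2↦4}
R2: no valid match — LHS pattern not found
R3: no valid match — LHS pattern not found

Answer: [R1]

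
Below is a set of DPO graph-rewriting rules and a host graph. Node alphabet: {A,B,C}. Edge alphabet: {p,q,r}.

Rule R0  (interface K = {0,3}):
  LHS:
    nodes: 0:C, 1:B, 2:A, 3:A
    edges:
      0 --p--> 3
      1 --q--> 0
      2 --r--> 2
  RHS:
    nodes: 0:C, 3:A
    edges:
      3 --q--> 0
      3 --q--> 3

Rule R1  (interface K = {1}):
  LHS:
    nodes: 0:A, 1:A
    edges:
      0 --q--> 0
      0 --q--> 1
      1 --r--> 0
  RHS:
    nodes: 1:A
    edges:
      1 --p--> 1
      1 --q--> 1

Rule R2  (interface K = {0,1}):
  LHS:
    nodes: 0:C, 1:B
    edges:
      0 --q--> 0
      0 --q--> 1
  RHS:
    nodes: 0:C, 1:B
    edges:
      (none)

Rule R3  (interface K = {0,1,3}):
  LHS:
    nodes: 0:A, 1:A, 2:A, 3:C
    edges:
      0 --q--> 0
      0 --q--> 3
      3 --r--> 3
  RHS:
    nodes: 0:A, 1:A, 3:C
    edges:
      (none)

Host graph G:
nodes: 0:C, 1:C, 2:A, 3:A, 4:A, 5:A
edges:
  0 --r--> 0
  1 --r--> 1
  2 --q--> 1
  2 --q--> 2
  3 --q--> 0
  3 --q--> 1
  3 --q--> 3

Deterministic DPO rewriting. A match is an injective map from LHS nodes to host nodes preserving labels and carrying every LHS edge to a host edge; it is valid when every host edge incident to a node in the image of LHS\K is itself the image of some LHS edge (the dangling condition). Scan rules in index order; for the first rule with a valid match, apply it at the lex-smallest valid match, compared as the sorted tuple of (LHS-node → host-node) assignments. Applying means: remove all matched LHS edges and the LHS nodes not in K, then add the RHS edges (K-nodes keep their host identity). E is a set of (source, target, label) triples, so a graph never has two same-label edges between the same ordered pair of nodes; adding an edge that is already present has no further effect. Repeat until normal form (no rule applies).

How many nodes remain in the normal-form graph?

[0] host  ⇒  6 nodes, 7 edges  {0-r->0 1-r->1 2-q->1 2-q->2 3-q->0 3-q->1 3-q->3}
[1] R3 @ {0↦2, 1↦3, 2↦4, 3↦1}  ⇒  5 nodes, 4 edges  {0-r->0 3-q->0 3-q->1 3-q->3}
[2] R3 @ {0↦3, 1↦2, 2↦5, 3↦0}  ⇒  4 nodes, 1 edges  {3-q->1}
halt: no rule applies after step 2
NF nodes: {0:C, 1:C, 2:A, 3:A}

Answer: 4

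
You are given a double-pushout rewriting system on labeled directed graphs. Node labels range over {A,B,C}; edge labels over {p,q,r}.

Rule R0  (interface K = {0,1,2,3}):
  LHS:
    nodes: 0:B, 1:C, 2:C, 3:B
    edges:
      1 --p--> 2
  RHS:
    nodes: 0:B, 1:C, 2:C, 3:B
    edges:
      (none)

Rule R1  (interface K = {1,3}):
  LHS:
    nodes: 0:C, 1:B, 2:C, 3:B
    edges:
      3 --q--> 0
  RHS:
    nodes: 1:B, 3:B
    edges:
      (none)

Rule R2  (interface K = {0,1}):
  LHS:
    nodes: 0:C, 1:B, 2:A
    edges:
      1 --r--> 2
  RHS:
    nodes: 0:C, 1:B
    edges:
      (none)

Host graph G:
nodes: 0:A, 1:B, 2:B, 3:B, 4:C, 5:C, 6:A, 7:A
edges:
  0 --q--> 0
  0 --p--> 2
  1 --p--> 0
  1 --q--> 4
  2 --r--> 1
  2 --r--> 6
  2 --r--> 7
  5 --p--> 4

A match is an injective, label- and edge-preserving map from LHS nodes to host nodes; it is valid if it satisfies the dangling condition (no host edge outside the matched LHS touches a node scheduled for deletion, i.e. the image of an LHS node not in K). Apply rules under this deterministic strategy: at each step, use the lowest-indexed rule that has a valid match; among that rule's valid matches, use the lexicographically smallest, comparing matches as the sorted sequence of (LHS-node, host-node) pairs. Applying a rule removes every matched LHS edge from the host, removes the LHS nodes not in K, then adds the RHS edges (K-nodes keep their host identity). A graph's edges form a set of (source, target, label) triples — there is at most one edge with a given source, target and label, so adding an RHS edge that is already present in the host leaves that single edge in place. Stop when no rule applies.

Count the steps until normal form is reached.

Answer: 2

Rewrite trace:
initial: |V|=8 |E|=8  E = 0-q->0 0-p->2 1-p->0 1-q->4 2-r->1 2-r->6 2-r->7 5-p->4
step 1: apply R0 at {0↦1, 1↦5, 2↦4, 3↦2}  → |V|=8 |E|=7  E = 0-q->0 0-p->2 1-p->0 1-q->4 2-r->1 2-r->6 2-r->7
step 2: apply R1 at {0↦4, 1↦2, 2↦5, 3↦1}  → |V|=6 |E|=6  E = 0-q->0 0-p->2 1-p->0 2-r->1 2-r->6 2-r->7
final graph: no rule applies after step 2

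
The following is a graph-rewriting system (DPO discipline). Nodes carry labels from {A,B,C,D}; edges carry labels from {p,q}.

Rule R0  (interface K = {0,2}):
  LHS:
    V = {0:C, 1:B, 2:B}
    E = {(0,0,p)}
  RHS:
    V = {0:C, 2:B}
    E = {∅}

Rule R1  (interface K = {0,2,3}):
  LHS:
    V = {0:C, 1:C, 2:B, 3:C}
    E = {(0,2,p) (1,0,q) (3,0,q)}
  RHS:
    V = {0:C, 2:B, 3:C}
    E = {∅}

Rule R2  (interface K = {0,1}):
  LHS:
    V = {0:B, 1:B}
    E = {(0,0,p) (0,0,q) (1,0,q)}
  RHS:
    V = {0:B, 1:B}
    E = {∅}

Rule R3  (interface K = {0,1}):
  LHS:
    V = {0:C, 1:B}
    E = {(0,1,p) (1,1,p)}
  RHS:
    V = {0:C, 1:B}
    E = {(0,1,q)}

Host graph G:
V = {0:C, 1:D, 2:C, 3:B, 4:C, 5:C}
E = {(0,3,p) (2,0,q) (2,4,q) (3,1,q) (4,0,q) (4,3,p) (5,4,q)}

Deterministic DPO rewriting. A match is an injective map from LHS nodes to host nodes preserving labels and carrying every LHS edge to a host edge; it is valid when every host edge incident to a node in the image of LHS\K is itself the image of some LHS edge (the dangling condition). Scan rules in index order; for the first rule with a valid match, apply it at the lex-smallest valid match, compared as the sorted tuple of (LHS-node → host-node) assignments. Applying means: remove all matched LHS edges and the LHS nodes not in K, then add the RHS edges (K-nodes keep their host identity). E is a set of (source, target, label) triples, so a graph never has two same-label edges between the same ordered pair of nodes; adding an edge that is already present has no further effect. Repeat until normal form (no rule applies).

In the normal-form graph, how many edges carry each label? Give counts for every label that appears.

Answer: q:1

Rewrite trace:
[0] host  ⇒  6 nodes, 7 edges  {0-p->3 2-q->0 2-q->4 3-q->1 4-q->0 4-p->3 5-q->4}
[1] R1 @ {0↦4, 1↦5, 2↦3, 3↦2}  ⇒  5 nodes, 4 edges  {0-p->3 2-q->0 3-q->1 4-q->0}
[2] R1 @ {0↦0, 1↦2, 2↦3, 3↦4}  ⇒  4 nodes, 1 edges  {3-q->1}
halt: no rule applies after step 2
NF edges: [(3, 1, 'q')]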